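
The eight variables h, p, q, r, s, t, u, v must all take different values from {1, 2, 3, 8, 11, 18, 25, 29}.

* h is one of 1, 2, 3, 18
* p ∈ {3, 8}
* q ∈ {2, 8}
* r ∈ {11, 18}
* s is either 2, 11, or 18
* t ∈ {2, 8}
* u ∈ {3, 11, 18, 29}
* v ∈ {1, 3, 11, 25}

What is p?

3

The 8 variables draw from only 8 values {1, 2, 3, 8, 11, 18, 25, 29}, so each is used; only v can be 25, hence v = 25.
The 7 still-open variables draw from only 7 values {1, 2, 3, 8, 11, 18, 29}, so each is used; only h can be 1, hence h = 1.
The 6 still-open variables together cover exactly {2, 3, 8, 11, 18, 29} — 6 values for 6 variables — and 29 appears only in u's list, so u = 29.
The 5 still-open variables draw from only 5 values {2, 3, 8, 11, 18}, so each is used; only p can be 3, hence p = 3.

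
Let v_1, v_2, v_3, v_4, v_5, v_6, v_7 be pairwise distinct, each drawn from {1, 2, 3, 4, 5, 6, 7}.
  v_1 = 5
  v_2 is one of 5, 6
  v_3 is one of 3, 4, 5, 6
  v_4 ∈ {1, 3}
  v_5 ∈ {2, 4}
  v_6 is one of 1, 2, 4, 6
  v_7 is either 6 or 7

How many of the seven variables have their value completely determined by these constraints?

v_1 has just one choice, so v_1 = 5. Strike 5 from v_2, v_3.
v_2 has just one choice, so v_2 = 6. Strike 6 from v_3, v_6, v_7.
v_7's domain is down to {7}, so v_7 = 7.
Determined: v_1=5, v_2=6, v_7=7. The other variables each still have more than one consistent value. That makes 3.

3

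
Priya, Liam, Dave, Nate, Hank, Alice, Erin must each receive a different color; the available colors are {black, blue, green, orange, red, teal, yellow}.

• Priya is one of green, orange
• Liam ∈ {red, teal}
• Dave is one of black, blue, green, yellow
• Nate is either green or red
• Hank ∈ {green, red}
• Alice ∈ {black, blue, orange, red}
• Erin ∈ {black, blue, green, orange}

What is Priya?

orange

The 7 variables draw from only 7 values {black, blue, green, orange, red, teal, yellow}, so each is used; only Liam can be teal, hence Liam = teal.
The 6 still-open variables together cover exactly {black, blue, green, orange, red, yellow} — 6 values for 6 variables — and yellow appears only in Dave's list, so Dave = yellow.
Nate and Hank between them cover only {green, red} — a naked pair. Remove those values from Priya, Alice, Erin.
So Priya = orange.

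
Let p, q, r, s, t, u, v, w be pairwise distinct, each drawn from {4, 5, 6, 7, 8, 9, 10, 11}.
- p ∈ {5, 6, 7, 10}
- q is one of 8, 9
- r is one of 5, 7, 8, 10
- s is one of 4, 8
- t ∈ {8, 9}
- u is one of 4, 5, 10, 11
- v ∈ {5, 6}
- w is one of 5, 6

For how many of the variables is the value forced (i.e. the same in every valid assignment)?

2

The 8 variables together cover exactly {4, 5, 6, 7, 8, 9, 10, 11} — 8 values for 8 variables — and 11 appears only in u's list, so u = 11.
The 7 still-open variables together cover exactly {4, 5, 6, 7, 8, 9, 10} — 7 values for 7 variables — and 4 appears only in s's list, so s = 4.
The 2 variables q and t are confined to {8, 9}, which locks those values in; drop them from r.
The 2 variables v and w are confined to {5, 6}, which locks those values in; drop them from p, r.
Determined: s=4, u=11. The other variables each still have more than one consistent value. That makes 2.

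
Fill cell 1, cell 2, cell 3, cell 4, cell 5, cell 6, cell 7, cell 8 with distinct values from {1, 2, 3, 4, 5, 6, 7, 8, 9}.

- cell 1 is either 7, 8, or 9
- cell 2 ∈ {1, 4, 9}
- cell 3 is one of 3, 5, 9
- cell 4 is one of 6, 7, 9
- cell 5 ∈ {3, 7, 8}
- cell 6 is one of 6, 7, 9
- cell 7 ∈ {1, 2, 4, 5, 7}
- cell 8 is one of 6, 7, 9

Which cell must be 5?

cell 3

cell 4, cell 6, cell 8 share exactly the 3 values {6, 7, 9}; by pigeonhole those values go to them, so strike 6, 7, 9 from cell 1, cell 2, cell 3, cell 5, cell 7.
That leaves cell 1 = 8. So cell 5 can't be 8.
cell 5's domain is down to {3}, so cell 5 = 3. Remove 3 from cell 3.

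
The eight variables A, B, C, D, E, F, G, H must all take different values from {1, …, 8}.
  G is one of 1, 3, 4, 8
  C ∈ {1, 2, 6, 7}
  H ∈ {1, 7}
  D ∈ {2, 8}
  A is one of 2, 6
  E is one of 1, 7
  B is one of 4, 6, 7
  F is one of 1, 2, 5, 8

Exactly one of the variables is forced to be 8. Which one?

D

Among the 8 variables, 3 fits only G (and all 8 values in {1, 2, 3, 4, 5, 6, 7, 8} must be used), so G = 3.
The 7 still-open variables draw from only 7 values {1, 2, 4, 5, 6, 7, 8}, so each is used; only B can be 4, hence B = 4.
The 6 still-open variables together cover exactly {1, 2, 5, 6, 7, 8} — 6 values for 6 variables — and 5 appears only in F's list, so F = 5.
The 5 still-open variables together cover exactly {1, 2, 6, 7, 8} — 5 values for 5 variables — and 8 appears only in D's list, so D = 8.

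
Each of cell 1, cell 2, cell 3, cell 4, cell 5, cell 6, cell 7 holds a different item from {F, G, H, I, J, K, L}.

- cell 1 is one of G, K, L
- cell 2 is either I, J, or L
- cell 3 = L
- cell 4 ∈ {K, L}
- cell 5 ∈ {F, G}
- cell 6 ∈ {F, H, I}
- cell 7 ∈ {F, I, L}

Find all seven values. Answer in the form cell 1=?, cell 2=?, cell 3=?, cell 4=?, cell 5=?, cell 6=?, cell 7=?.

cell 1=G, cell 2=J, cell 3=L, cell 4=K, cell 5=F, cell 6=H, cell 7=I

cell 3 has just one choice, so cell 3 = L. Strike L from cell 1, cell 2, cell 4, cell 7.
That leaves cell 4 = K. Remove K from cell 1.
cell 1's domain is down to {G}, so cell 1 = G. Eliminate G elsewhere: cell 5.
cell 5's domain is down to {F}, so cell 5 = F. Eliminate F elsewhere: cell 6, cell 7.
That leaves cell 7 = I. Eliminate I elsewhere: cell 2, cell 6.
cell 2 has just one choice, so cell 2 = J.
That leaves cell 6 = H.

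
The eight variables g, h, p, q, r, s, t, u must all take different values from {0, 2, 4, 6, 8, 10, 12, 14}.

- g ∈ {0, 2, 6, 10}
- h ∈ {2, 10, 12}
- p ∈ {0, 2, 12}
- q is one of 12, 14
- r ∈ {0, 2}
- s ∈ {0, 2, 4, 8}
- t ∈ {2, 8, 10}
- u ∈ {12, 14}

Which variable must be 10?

The 8 variables together cover exactly {0, 2, 4, 6, 8, 10, 12, 14} — 8 values for 8 variables — and 4 appears only in s's list, so s = 4.
Among the 7 still-open variables, 6 fits only g (and all 7 values in {0, 2, 6, 8, 10, 12, 14} must be used), so g = 6.
Among the 6 still-open variables, 8 fits only t (and all 6 values in {0, 2, 8, 10, 12, 14} must be used), so t = 8.
The 5 still-open variables together cover exactly {0, 2, 10, 12, 14} — 5 values for 5 variables — and 10 appears only in h's list, so h = 10.

h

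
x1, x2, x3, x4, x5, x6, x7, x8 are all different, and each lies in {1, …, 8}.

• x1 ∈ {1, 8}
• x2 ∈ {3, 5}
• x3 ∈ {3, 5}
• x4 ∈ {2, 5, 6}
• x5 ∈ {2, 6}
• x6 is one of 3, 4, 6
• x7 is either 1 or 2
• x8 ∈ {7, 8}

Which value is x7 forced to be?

The 8 variables together cover exactly {1, 2, 3, 4, 5, 6, 7, 8} — 8 values for 8 variables — and 4 appears only in x6's list, so x6 = 4.
The 7 still-open variables draw from only 7 values {1, 2, 3, 5, 6, 7, 8}, so each is used; only x8 can be 7, hence x8 = 7.
The 6 still-open variables together cover exactly {1, 2, 3, 5, 6, 8} — 6 values for 6 variables — and 8 appears only in x1's list, so x1 = 8.
The 5 still-open variables together cover exactly {1, 2, 3, 5, 6} — 5 values for 5 variables — and 1 appears only in x7's list, so x7 = 1.

1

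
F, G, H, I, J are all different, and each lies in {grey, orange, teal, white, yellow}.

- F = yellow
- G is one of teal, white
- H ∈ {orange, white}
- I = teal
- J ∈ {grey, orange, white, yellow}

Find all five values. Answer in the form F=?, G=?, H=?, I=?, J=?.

F has just one choice, so F = yellow. Remove yellow from J.
That leaves I = teal. Remove teal from G.
G must be white (only option left). So H, J can't be white.
H has just one choice, so H = orange. Remove orange from J.
That leaves J = grey.

F=yellow, G=white, H=orange, I=teal, J=grey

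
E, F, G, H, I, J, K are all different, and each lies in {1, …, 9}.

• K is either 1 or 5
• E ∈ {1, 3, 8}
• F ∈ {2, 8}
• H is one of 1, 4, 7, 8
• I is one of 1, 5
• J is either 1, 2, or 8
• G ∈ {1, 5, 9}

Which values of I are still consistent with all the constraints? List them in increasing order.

I and K share exactly the 2 values {1, 5}; by pigeonhole those values go to them, so strike 1, 5 from E, G, H, J.
That leaves G = 9.
F and J share exactly the 2 values {2, 8}; by pigeonhole those values go to them, so strike 2, 8 from E, H.
E has just one choice, so E = 3.
No further eliminations apply; I can still be any of 1, 5.

1, 5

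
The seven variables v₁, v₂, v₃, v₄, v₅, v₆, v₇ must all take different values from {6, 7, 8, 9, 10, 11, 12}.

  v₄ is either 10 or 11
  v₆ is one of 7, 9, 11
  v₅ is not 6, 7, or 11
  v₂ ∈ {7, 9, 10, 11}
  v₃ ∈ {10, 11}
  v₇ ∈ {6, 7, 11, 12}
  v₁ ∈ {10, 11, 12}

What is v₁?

The 7 variables together cover exactly {6, 7, 8, 9, 10, 11, 12} — 7 values for 7 variables — and 6 appears only in v₇'s list, so v₇ = 6.
Among the 6 still-open variables, 8 fits only v₅ (and all 6 values in {7, 8, 9, 10, 11, 12} must be used), so v₅ = 8.
The 5 still-open variables draw from only 5 values {7, 9, 10, 11, 12}, so each is used; only v₁ can be 12, hence v₁ = 12.

12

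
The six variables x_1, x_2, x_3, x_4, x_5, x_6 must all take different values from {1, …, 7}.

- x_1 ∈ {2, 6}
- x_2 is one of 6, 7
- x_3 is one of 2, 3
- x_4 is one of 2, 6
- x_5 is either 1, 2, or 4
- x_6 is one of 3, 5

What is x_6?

x_1 and x_4 between them cover only {2, 6} — a naked pair. Remove those values from x_2, x_3, x_5.
That leaves x_2 = 7.
x_3's domain is down to {3}, so x_3 = 3. Strike 3 from x_6.
So x_6 = 5.

5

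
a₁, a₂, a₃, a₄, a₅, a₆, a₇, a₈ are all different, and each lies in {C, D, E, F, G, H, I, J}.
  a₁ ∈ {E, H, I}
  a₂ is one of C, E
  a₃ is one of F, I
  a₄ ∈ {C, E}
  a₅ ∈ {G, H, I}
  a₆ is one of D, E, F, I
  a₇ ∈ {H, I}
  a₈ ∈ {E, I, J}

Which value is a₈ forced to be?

The 8 variables draw from only 8 values {C, D, E, F, G, H, I, J}, so each is used; only a₆ can be D, hence a₆ = D.
The 7 still-open variables together cover exactly {C, E, F, G, H, I, J} — 7 values for 7 variables — and F appears only in a₃'s list, so a₃ = F.
Among the 6 still-open variables, G fits only a₅ (and all 6 values in {C, E, G, H, I, J} must be used), so a₅ = G.
The 5 still-open variables draw from only 5 values {C, E, H, I, J}, so each is used; only a₈ can be J, hence a₈ = J.

J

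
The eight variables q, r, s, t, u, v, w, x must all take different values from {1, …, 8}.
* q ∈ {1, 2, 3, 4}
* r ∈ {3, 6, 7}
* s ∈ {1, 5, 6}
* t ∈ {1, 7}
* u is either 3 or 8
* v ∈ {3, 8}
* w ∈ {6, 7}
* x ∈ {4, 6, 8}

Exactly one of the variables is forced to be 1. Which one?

The 8 variables draw from only 8 values {1, 2, 3, 4, 5, 6, 7, 8}, so each is used; only q can be 2, hence q = 2.
The 7 still-open variables draw from only 7 values {1, 3, 4, 5, 6, 7, 8}, so each is used; only x can be 4, hence x = 4.
Among the 6 still-open variables, 5 fits only s (and all 6 values in {1, 3, 5, 6, 7, 8} must be used), so s = 5.
The 5 still-open variables draw from only 5 values {1, 3, 6, 7, 8}, so each is used; only t can be 1, hence t = 1.

t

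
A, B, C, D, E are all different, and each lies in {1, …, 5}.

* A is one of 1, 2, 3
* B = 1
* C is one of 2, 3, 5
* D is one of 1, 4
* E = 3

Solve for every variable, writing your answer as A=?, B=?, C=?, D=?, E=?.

A=2, B=1, C=5, D=4, E=3

B has just one choice, so B = 1. Strike 1 from A, D.
D has just one choice, so D = 4.
That leaves E = 3. Strike 3 from A, C.
A must be 2 (only option left). Remove 2 from C.
C has just one choice, so C = 5.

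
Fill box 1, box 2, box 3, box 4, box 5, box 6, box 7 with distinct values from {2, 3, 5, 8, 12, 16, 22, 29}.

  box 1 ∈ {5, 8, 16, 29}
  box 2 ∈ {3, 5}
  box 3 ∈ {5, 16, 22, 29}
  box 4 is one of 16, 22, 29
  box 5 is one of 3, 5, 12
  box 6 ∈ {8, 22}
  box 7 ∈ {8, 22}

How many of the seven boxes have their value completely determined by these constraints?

The 7 variables together cover exactly {3, 5, 8, 12, 16, 22, 29} — 7 values for 7 variables — and 12 appears only in box 5's list, so box 5 = 12.
The 6 still-open variables together cover exactly {3, 5, 8, 16, 22, 29} — 6 values for 6 variables — and 3 appears only in box 2's list, so box 2 = 3.
box 6 and box 7 between them cover only {8, 22} — a naked pair. Remove those values from box 1, box 3, box 4.
Determined: box 2=3, box 5=12. The other boxes each still have more than one consistent value. That makes 2.

2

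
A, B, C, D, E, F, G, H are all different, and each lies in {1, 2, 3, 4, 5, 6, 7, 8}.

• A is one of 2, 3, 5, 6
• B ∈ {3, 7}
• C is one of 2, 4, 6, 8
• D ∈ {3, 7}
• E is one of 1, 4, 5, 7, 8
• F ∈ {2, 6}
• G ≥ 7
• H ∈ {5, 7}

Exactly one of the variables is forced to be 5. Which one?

The 8 variables together cover exactly {1, 2, 3, 4, 5, 6, 7, 8} — 8 values for 8 variables — and 1 appears only in E's list, so E = 1.
The 7 still-open variables together cover exactly {2, 3, 4, 5, 6, 7, 8} — 7 values for 7 variables — and 4 appears only in C's list, so C = 4.
The 6 still-open variables together cover exactly {2, 3, 5, 6, 7, 8} — 6 values for 6 variables — and 8 appears only in G's list, so G = 8.
B and D share exactly the 2 values {3, 7}; by pigeonhole those values go to them, so strike 3, 7 from A, H.
So 5 goes to H.

H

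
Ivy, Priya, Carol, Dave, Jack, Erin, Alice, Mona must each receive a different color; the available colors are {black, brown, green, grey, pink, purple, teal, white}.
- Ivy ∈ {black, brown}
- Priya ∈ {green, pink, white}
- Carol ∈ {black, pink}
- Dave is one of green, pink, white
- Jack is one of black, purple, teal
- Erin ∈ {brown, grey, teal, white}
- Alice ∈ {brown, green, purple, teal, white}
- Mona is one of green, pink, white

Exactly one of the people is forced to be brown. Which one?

Ivy

The 8 variables together cover exactly {black, brown, green, grey, pink, purple, teal, white} — 8 values for 8 variables — and grey appears only in Erin's list, so Erin = grey.
Priya, Dave, Mona between them cover only {green, pink, white} — a naked triple. Remove those values from Carol, Alice.
Carol must be black (only option left). So Ivy, Jack can't be black.
So brown goes to Ivy.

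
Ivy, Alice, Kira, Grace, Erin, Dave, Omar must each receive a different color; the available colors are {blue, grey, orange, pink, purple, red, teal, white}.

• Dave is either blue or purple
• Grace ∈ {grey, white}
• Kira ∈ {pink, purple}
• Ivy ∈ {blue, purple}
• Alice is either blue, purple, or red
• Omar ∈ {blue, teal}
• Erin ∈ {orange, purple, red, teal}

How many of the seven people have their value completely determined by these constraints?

4

The 2 variables Ivy and Dave are confined to {blue, purple}, which locks those values in; drop them from Alice, Kira, Erin, Omar.
Alice's domain is down to {red}, so Alice = red. Strike red from Erin.
That leaves Kira = pink.
That leaves Omar = teal. Remove teal from Erin.
Erin has just one choice, so Erin = orange.
Determined: Alice=red, Kira=pink, Erin=orange, Omar=teal. The other people each still have more than one consistent value. That makes 4.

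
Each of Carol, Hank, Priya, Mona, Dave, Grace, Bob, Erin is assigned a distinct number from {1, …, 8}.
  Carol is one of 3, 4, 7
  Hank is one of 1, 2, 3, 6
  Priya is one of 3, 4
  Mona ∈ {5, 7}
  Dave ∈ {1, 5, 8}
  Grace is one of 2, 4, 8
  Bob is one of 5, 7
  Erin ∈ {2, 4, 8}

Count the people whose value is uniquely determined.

Among the 8 variables, 6 fits only Hank (and all 8 values in {1, 2, 3, 4, 5, 6, 7, 8} must be used), so Hank = 6.
Among the 7 still-open variables, 1 fits only Dave (and all 7 values in {1, 2, 3, 4, 5, 7, 8} must be used), so Dave = 1.
Mona and Bob share exactly the 2 values {5, 7}; by pigeonhole those values go to them, so strike 5, 7 from Carol.
Carol and Priya between them cover only {3, 4} — a naked pair. Remove those values from Grace, Erin.
Determined: Hank=6, Dave=1. The other people each still have more than one consistent value. That makes 2.

2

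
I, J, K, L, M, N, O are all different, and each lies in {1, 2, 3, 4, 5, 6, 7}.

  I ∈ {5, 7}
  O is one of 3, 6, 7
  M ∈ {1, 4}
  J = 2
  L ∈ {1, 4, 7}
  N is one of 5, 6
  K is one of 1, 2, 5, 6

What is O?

J has just one choice, so J = 2. So K can't be 2.
The 6 still-open variables draw from only 6 values {1, 3, 4, 5, 6, 7}, so each is used; only O can be 3, hence O = 3.

3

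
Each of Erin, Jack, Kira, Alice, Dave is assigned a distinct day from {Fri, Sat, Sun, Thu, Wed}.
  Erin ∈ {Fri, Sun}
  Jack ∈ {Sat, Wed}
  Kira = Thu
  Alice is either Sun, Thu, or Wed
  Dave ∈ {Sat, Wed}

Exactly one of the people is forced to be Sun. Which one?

Kira has just one choice, so Kira = Thu. Remove Thu from Alice.
The 4 still-open variables draw from only 4 values {Fri, Sat, Sun, Wed}, so each is used; only Erin can be Fri, hence Erin = Fri.
The 3 still-open variables together cover exactly {Sat, Sun, Wed} — 3 values for 3 variables — and Sun appears only in Alice's list, so Alice = Sun.

Alice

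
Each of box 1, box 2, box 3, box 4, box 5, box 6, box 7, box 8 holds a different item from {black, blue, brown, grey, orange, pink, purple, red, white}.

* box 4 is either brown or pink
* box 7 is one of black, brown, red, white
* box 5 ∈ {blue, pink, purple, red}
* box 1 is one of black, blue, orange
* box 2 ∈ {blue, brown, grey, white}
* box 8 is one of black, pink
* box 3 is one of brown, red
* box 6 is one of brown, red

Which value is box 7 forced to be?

box 3 and box 6 share exactly the 2 values {brown, red}; by pigeonhole those values go to them, so strike brown, red from box 2, box 4, box 5, box 7.
box 4 has just one choice, so box 4 = pink. Eliminate pink elsewhere: box 5, box 8.
box 8's domain is down to {black}, so box 8 = black. Remove black from box 1, box 7.
So box 7 = white.

white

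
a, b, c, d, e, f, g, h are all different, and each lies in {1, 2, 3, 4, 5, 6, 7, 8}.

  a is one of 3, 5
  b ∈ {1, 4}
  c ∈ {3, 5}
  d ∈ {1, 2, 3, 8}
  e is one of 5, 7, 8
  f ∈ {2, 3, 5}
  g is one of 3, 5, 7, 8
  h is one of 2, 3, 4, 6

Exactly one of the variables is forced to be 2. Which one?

The 8 variables draw from only 8 values {1, 2, 3, 4, 5, 6, 7, 8}, so each is used; only h can be 6, hence h = 6.
The 7 still-open variables together cover exactly {1, 2, 3, 4, 5, 7, 8} — 7 values for 7 variables — and 4 appears only in b's list, so b = 4.
Among the 6 still-open variables, 1 fits only d (and all 6 values in {1, 2, 3, 5, 7, 8} must be used), so d = 1.
The 5 still-open variables draw from only 5 values {2, 3, 5, 7, 8}, so each is used; only f can be 2, hence f = 2.

f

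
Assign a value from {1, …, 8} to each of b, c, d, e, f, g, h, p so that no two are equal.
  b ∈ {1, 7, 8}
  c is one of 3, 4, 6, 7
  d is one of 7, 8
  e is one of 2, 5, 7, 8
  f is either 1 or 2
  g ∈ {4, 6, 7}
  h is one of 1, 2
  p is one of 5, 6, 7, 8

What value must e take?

5

The 8 variables together cover exactly {1, 2, 3, 4, 5, 6, 7, 8} — 8 values for 8 variables — and 3 appears only in c's list, so c = 3.
The 7 still-open variables together cover exactly {1, 2, 4, 5, 6, 7, 8} — 7 values for 7 variables — and 4 appears only in g's list, so g = 4.
The 6 still-open variables together cover exactly {1, 2, 5, 6, 7, 8} — 6 values for 6 variables — and 6 appears only in p's list, so p = 6.
The 5 still-open variables together cover exactly {1, 2, 5, 7, 8} — 5 values for 5 variables — and 5 appears only in e's list, so e = 5.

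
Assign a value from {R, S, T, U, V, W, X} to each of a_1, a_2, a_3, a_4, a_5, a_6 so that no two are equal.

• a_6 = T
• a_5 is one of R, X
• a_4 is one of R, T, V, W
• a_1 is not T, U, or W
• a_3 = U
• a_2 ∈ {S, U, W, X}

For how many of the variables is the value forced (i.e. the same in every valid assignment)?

2

a_3 has just one choice, so a_3 = U. So a_2 can't be U.
a_6 has just one choice, so a_6 = T. So a_4 can't be T.
Determined: a_3=U, a_6=T. The other variables each still have more than one consistent value. That makes 2.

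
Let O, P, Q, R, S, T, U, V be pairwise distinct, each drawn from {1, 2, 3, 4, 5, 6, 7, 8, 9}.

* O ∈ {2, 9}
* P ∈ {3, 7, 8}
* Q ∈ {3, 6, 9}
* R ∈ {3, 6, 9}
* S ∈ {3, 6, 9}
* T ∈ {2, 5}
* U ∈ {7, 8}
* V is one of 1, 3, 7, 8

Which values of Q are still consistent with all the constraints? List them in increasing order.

3, 6, 9

The 8 variables draw from only 8 values {1, 2, 3, 5, 6, 7, 8, 9}, so each is used; only V can be 1, hence V = 1.
Among the 7 still-open variables, 5 fits only T (and all 7 values in {2, 3, 5, 6, 7, 8, 9} must be used), so T = 5.
The 6 still-open variables draw from only 6 values {2, 3, 6, 7, 8, 9}, so each is used; only O can be 2, hence O = 2.
Q, R, S share exactly the 3 values {3, 6, 9}; by pigeonhole those values go to them, so strike 3, 6, 9 from P.
No further eliminations apply; Q can still be any of 3, 6, 9.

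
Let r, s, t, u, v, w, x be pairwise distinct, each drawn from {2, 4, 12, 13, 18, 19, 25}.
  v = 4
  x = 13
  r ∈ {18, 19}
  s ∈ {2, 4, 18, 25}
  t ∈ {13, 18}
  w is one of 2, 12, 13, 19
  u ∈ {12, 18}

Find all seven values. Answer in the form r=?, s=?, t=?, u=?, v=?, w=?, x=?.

v must be 4 (only option left). Remove 4 from s.
x's domain is down to {13}, so x = 13. Remove 13 from t, w.
That leaves t = 18. Remove 18 from r, s, u.
That leaves u = 12. Remove 12 from w.
That leaves r = 19. Remove 19 from w.
w must be 2 (only option left). Remove 2 from s.
s's domain is down to {25}, so s = 25.

r=19, s=25, t=18, u=12, v=4, w=2, x=13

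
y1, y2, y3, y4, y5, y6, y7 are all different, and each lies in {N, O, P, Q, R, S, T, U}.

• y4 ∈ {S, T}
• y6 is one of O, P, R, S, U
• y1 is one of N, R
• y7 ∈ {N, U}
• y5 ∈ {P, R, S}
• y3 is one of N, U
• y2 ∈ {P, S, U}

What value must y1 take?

R

The 7 variables draw from only 7 values {N, O, P, R, S, T, U}, so each is used; only y6 can be O, hence y6 = O.
The 6 still-open variables draw from only 6 values {N, P, R, S, T, U}, so each is used; only y4 can be T, hence y4 = T.
The 2 variables y3 and y7 are confined to {N, U}, which locks those values in; drop them from y1, y2.
So y1 = R.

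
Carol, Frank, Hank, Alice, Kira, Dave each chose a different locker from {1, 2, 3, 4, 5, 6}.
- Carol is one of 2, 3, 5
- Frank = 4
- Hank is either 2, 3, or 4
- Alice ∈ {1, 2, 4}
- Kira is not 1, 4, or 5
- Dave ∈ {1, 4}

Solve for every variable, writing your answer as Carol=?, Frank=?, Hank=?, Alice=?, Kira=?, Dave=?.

Carol=5, Frank=4, Hank=3, Alice=2, Kira=6, Dave=1

Frank has just one choice, so Frank = 4. Eliminate 4 elsewhere: Hank, Alice, Dave.
Dave has just one choice, so Dave = 1. Eliminate 1 elsewhere: Alice.
That leaves Alice = 2. Remove 2 from Carol, Hank, Kira.
Hank must be 3 (only option left). Remove 3 from Carol, Kira.
Kira's domain is down to {6}, so Kira = 6.
That leaves Carol = 5.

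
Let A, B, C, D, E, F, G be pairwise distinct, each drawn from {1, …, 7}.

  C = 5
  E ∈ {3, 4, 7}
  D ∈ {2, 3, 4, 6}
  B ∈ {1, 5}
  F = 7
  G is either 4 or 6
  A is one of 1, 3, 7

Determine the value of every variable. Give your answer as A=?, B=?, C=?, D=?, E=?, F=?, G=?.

C's domain is down to {5}, so C = 5. Remove 5 from B.
F has just one choice, so F = 7. Eliminate 7 elsewhere: A, E.
That leaves B = 1. So A can't be 1.
A's domain is down to {3}, so A = 3. So D, E can't be 3.
E has just one choice, so E = 4. Remove 4 from D, G.
That leaves G = 6. Remove 6 from D.
That leaves D = 2.

A=3, B=1, C=5, D=2, E=4, F=7, G=6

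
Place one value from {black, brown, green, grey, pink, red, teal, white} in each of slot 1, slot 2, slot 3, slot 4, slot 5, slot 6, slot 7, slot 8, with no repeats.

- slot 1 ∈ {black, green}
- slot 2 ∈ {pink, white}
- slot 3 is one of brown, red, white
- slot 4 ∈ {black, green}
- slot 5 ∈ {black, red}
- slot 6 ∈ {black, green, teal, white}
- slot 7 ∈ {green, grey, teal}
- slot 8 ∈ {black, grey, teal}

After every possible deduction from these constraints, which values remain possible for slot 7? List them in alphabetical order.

The 8 variables draw from only 8 values {black, brown, green, grey, pink, red, teal, white}, so each is used; only slot 3 can be brown, hence slot 3 = brown.
The 7 still-open variables together cover exactly {black, green, grey, pink, red, teal, white} — 7 values for 7 variables — and pink appears only in slot 2's list, so slot 2 = pink.
Among the 6 still-open variables, red fits only slot 5 (and all 6 values in {black, green, grey, red, teal, white} must be used), so slot 5 = red.
The 5 still-open variables draw from only 5 values {black, green, grey, teal, white}, so each is used; only slot 6 can be white, hence slot 6 = white.
slot 1 and slot 4 share exactly the 2 values {black, green}; by pigeonhole those values go to them, so strike black, green from slot 7, slot 8.
No further eliminations apply; slot 7 can still be any of grey, teal.

grey, teal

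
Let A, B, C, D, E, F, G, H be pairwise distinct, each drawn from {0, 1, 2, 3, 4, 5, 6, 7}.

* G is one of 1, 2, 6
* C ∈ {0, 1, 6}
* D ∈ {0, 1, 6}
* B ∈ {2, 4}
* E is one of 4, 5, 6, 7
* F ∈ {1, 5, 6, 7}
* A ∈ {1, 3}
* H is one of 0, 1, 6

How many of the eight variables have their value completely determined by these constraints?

3

The 8 variables together cover exactly {0, 1, 2, 3, 4, 5, 6, 7} — 8 values for 8 variables — and 3 appears only in A's list, so A = 3.
C, D, H share exactly the 3 values {0, 1, 6}; by pigeonhole those values go to them, so strike 0, 1, 6 from E, F, G.
G must be 2 (only option left). Eliminate 2 elsewhere: B.
B must be 4 (only option left). Remove 4 from E.
Determined: A=3, B=4, G=2. The other variables each still have more than one consistent value. That makes 3.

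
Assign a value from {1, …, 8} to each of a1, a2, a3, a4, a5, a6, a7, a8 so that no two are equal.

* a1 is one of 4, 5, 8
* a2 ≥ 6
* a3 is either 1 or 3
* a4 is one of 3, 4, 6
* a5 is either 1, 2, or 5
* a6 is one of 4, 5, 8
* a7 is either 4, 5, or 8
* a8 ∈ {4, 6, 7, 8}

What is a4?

3

The 8 variables draw from only 8 values {1, 2, 3, 4, 5, 6, 7, 8}, so each is used; only a5 can be 2, hence a5 = 2.
The 7 still-open variables draw from only 7 values {1, 3, 4, 5, 6, 7, 8}, so each is used; only a3 can be 1, hence a3 = 1.
The 6 still-open variables together cover exactly {3, 4, 5, 6, 7, 8} — 6 values for 6 variables — and 3 appears only in a4's list, so a4 = 3.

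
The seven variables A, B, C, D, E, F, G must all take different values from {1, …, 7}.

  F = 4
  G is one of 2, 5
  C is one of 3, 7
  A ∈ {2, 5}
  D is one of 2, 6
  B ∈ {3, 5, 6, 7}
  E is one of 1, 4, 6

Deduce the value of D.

6

F's domain is down to {4}, so F = 4. Strike 4 from E.
The 6 still-open variables draw from only 6 values {1, 2, 3, 5, 6, 7}, so each is used; only E can be 1, hence E = 1.
A and G share exactly the 2 values {2, 5}; by pigeonhole those values go to them, so strike 2, 5 from B, D.
So D = 6.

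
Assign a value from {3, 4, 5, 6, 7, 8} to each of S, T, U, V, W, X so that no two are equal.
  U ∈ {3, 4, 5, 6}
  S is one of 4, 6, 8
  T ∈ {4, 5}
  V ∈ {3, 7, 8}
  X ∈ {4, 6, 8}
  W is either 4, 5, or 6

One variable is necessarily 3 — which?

The 6 variables draw from only 6 values {3, 4, 5, 6, 7, 8}, so each is used; only V can be 7, hence V = 7.
The 5 still-open variables draw from only 5 values {3, 4, 5, 6, 8}, so each is used; only U can be 3, hence U = 3.

U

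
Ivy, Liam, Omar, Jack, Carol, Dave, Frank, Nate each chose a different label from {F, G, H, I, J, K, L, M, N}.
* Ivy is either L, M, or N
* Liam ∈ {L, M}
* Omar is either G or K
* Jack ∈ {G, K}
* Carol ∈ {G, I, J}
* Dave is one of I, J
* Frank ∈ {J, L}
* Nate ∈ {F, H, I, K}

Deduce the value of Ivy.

N

Omar and Jack share exactly the 2 values {G, K}; by pigeonhole those values go to them, so strike G, K from Carol, Nate.
Carol and Dave between them cover only {I, J} — a naked pair. Remove those values from Frank, Nate.
Frank's domain is down to {L}, so Frank = L. Eliminate L elsewhere: Ivy, Liam.
Liam must be M (only option left). Strike M from Ivy.
So Ivy = N.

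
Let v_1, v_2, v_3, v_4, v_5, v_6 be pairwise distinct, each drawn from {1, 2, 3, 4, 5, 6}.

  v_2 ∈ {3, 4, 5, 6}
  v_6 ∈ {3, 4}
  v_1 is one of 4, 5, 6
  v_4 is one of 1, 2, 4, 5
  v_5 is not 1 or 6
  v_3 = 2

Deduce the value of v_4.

v_3 has just one choice, so v_3 = 2. Strike 2 from v_4, v_5.
The 5 still-open variables together cover exactly {1, 3, 4, 5, 6} — 5 values for 5 variables — and 1 appears only in v_4's list, so v_4 = 1.

1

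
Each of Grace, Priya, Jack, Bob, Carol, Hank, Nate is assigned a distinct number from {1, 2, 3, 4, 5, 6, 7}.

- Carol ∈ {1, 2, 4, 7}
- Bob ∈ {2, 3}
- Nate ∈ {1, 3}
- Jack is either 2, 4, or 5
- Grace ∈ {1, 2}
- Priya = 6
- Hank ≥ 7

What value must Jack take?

5

Priya has just one choice, so Priya = 6.
Hank must be 7 (only option left). Remove 7 from Carol.
The 5 still-open variables draw from only 5 values {1, 2, 3, 4, 5}, so each is used; only Jack can be 5, hence Jack = 5.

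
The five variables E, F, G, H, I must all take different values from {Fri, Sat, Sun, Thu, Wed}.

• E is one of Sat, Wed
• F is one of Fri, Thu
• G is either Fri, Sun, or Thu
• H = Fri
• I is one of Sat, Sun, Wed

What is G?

Sun

H must be Fri (only option left). Remove Fri from F, G.
F's domain is down to {Thu}, so F = Thu. Eliminate Thu elsewhere: G.
So G = Sun.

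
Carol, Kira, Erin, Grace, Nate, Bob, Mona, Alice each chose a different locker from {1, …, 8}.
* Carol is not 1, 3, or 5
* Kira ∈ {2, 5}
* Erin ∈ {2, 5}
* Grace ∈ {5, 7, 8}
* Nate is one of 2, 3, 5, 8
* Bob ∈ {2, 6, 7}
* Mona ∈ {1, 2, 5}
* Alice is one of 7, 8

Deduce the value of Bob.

6

The 8 variables together cover exactly {1, 2, 3, 4, 5, 6, 7, 8} — 8 values for 8 variables — and 1 appears only in Mona's list, so Mona = 1.
The 7 still-open variables together cover exactly {2, 3, 4, 5, 6, 7, 8} — 7 values for 7 variables — and 3 appears only in Nate's list, so Nate = 3.
Among the 6 still-open variables, 4 fits only Carol (and all 6 values in {2, 4, 5, 6, 7, 8} must be used), so Carol = 4.
Among the 5 still-open variables, 6 fits only Bob (and all 5 values in {2, 5, 6, 7, 8} must be used), so Bob = 6.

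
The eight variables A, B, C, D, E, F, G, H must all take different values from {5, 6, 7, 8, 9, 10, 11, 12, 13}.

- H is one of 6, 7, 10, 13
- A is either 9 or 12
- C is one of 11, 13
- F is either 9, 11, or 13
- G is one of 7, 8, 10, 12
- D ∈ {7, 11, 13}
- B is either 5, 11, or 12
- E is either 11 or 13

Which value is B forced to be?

5

C and E share exactly the 2 values {11, 13}; by pigeonhole those values go to them, so strike 11, 13 from B, D, F, H.
D has just one choice, so D = 7. Eliminate 7 elsewhere: G, H.
F's domain is down to {9}, so F = 9. So A can't be 9.
A must be 12 (only option left). So B, G can't be 12.
So B = 5.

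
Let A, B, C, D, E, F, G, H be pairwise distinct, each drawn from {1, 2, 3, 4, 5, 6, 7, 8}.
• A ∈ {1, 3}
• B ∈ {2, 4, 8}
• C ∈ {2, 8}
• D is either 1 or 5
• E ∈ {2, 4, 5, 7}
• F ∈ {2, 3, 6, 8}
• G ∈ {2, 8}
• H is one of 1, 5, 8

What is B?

4

The 8 variables draw from only 8 values {1, 2, 3, 4, 5, 6, 7, 8}, so each is used; only F can be 6, hence F = 6.
The 7 still-open variables together cover exactly {1, 2, 3, 4, 5, 7, 8} — 7 values for 7 variables — and 3 appears only in A's list, so A = 3.
Among the 6 still-open variables, 7 fits only E (and all 6 values in {1, 2, 4, 5, 7, 8} must be used), so E = 7.
The 5 still-open variables draw from only 5 values {1, 2, 4, 5, 8}, so each is used; only B can be 4, hence B = 4.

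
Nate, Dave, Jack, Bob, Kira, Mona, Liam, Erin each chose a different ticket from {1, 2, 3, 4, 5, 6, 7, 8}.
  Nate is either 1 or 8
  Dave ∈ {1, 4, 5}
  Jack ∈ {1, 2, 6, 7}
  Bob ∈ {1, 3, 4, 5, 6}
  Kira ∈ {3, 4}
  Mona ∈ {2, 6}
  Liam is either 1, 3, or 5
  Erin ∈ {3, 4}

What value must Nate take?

Among the 8 variables, 7 fits only Jack (and all 8 values in {1, 2, 3, 4, 5, 6, 7, 8} must be used), so Jack = 7.
The 7 still-open variables together cover exactly {1, 2, 3, 4, 5, 6, 8} — 7 values for 7 variables — and 2 appears only in Mona's list, so Mona = 2.
The 6 still-open variables together cover exactly {1, 3, 4, 5, 6, 8} — 6 values for 6 variables — and 6 appears only in Bob's list, so Bob = 6.
Among the 5 still-open variables, 8 fits only Nate (and all 5 values in {1, 3, 4, 5, 8} must be used), so Nate = 8.

8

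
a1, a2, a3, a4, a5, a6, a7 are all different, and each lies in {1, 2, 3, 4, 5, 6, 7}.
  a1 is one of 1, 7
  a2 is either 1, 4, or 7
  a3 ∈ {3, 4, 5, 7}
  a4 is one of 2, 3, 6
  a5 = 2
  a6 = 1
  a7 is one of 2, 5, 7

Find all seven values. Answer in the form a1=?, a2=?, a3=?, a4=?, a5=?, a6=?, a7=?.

a1=7, a2=4, a3=3, a4=6, a5=2, a6=1, a7=5

a5 has just one choice, so a5 = 2. Remove 2 from a4, a7.
That leaves a6 = 1. Remove 1 from a1, a2.
a1's domain is down to {7}, so a1 = 7. So a2, a3, a7 can't be 7.
a2 must be 4 (only option left). Remove 4 from a3.
a7 must be 5 (only option left). Eliminate 5 elsewhere: a3.
a3 has just one choice, so a3 = 3. Strike 3 from a4.
a4 must be 6 (only option left).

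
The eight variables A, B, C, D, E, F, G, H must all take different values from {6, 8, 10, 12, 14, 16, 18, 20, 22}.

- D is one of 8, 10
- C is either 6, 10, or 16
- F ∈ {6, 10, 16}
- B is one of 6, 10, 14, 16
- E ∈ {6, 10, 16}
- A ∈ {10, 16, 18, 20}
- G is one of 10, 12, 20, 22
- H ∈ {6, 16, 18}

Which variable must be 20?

The 3 variables C, E, F are confined to {6, 10, 16}, which locks those values in; drop them from A, B, D, G, H.
B has just one choice, so B = 14.
That leaves D = 8.
H's domain is down to {18}, so H = 18. Strike 18 from A.
So 20 goes to A.

A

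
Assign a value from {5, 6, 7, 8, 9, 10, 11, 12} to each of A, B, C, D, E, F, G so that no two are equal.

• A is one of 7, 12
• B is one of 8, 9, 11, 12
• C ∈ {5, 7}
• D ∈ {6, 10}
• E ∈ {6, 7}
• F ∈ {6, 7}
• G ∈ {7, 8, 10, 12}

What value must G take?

8

E and F share exactly the 2 values {6, 7}; by pigeonhole those values go to them, so strike 6, 7 from A, C, D, G.
That leaves A = 12. Strike 12 from B, G.
C's domain is down to {5}, so C = 5.
That leaves D = 10. So G can't be 10.
So G = 8.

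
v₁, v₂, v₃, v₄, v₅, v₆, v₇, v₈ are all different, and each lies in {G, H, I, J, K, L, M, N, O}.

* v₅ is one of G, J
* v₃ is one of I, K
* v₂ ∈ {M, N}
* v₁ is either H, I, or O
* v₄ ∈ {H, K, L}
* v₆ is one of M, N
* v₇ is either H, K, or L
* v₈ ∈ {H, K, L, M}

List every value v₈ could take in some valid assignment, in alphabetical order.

H, K, L

v₂ and v₆ share exactly the 2 values {M, N}; by pigeonhole those values go to them, so strike M, N from v₈.
The 3 variables v₄, v₇, v₈ are confined to {H, K, L}, which locks those values in; drop them from v₁, v₃.
That leaves v₃ = I. Remove I from v₁.
v₁'s domain is down to {O}, so v₁ = O.
No further eliminations apply; v₈ can still be any of H, K, L.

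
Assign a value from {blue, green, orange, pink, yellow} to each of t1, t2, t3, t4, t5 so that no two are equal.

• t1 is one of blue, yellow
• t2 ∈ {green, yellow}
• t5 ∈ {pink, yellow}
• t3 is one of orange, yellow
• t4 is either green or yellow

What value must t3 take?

orange

The 5 variables draw from only 5 values {blue, green, orange, pink, yellow}, so each is used; only t1 can be blue, hence t1 = blue.
The 4 still-open variables draw from only 4 values {green, orange, pink, yellow}, so each is used; only t3 can be orange, hence t3 = orange.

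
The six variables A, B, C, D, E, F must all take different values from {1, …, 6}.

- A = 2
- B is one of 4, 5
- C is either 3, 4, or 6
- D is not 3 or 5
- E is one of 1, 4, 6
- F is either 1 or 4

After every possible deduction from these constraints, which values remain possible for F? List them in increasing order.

A has just one choice, so A = 2. Strike 2 from D.
The 5 still-open variables draw from only 5 values {1, 3, 4, 5, 6}, so each is used; only C can be 3, hence C = 3.
The 4 still-open variables together cover exactly {1, 4, 5, 6} — 4 values for 4 variables — and 5 appears only in B's list, so B = 5.
No further eliminations apply; F can still be any of 1, 4.

1, 4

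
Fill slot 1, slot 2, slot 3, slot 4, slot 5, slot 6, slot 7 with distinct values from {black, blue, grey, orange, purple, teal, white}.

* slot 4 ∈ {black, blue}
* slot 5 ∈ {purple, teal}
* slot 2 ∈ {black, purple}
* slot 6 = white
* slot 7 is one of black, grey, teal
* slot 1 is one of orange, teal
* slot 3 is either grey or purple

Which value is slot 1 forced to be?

slot 6 has just one choice, so slot 6 = white.
The 6 still-open variables draw from only 6 values {black, blue, grey, orange, purple, teal}, so each is used; only slot 4 can be blue, hence slot 4 = blue.
Among the 5 still-open variables, orange fits only slot 1 (and all 5 values in {black, grey, orange, purple, teal} must be used), so slot 1 = orange.

orange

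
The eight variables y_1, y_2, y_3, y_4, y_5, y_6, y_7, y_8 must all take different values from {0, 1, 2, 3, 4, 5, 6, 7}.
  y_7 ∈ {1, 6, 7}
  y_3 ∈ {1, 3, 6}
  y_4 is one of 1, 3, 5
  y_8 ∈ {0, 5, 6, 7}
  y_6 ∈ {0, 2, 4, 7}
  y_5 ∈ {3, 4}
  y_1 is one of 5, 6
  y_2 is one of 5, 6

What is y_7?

7

The 8 variables draw from only 8 values {0, 1, 2, 3, 4, 5, 6, 7}, so each is used; only y_6 can be 2, hence y_6 = 2.
Among the 7 still-open variables, 0 fits only y_8 (and all 7 values in {0, 1, 3, 4, 5, 6, 7} must be used), so y_8 = 0.
The 6 still-open variables draw from only 6 values {1, 3, 4, 5, 6, 7}, so each is used; only y_5 can be 4, hence y_5 = 4.
The 5 still-open variables draw from only 5 values {1, 3, 5, 6, 7}, so each is used; only y_7 can be 7, hence y_7 = 7.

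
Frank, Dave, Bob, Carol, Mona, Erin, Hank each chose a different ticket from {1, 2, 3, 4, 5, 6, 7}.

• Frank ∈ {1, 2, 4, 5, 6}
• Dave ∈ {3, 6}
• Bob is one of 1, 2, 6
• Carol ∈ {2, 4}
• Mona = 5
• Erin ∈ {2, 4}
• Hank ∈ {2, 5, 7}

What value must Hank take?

Mona's domain is down to {5}, so Mona = 5. Remove 5 from Frank, Hank.
The 6 still-open variables together cover exactly {1, 2, 3, 4, 6, 7} — 6 values for 6 variables — and 3 appears only in Dave's list, so Dave = 3.
The 5 still-open variables draw from only 5 values {1, 2, 4, 6, 7}, so each is used; only Hank can be 7, hence Hank = 7.

7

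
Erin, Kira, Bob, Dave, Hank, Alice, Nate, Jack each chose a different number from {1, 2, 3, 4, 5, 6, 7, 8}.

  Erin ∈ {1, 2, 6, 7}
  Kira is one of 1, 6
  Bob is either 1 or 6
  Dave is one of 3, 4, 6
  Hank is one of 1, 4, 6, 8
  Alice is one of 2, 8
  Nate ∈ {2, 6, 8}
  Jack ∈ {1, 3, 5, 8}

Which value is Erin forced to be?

The 8 variables together cover exactly {1, 2, 3, 4, 5, 6, 7, 8} — 8 values for 8 variables — and 5 appears only in Jack's list, so Jack = 5.
Among the 7 still-open variables, 3 fits only Dave (and all 7 values in {1, 2, 3, 4, 6, 7, 8} must be used), so Dave = 3.
Among the 6 still-open variables, 4 fits only Hank (and all 6 values in {1, 2, 4, 6, 7, 8} must be used), so Hank = 4.
The 5 still-open variables draw from only 5 values {1, 2, 6, 7, 8}, so each is used; only Erin can be 7, hence Erin = 7.

7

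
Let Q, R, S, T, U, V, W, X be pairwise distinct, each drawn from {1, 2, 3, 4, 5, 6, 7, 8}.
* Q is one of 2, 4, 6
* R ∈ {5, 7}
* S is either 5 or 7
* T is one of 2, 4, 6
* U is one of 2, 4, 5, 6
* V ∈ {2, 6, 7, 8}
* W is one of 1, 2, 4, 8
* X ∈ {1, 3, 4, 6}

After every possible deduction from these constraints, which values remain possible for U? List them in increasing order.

2, 4, 6

The 8 variables draw from only 8 values {1, 2, 3, 4, 5, 6, 7, 8}, so each is used; only X can be 3, hence X = 3.
The 7 still-open variables together cover exactly {1, 2, 4, 5, 6, 7, 8} — 7 values for 7 variables — and 1 appears only in W's list, so W = 1.
Among the 6 still-open variables, 8 fits only V (and all 6 values in {2, 4, 5, 6, 7, 8} must be used), so V = 8.
R and S share exactly the 2 values {5, 7}; by pigeonhole those values go to them, so strike 5, 7 from U.
No further eliminations apply; U can still be any of 2, 4, 6.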